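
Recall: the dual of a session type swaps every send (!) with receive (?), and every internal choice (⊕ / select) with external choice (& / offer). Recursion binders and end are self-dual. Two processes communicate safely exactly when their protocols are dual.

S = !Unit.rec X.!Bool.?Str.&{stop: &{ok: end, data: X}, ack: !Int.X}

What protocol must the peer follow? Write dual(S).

!Unit = ?Unit
  rec X = rec X  (binder kept)
    !Bool = ?Bool
      ?Str = !Str
        &{stop,ack} = +{stop,ack}  (external→internal)
          • stop:
            &{ok,data} = +{ok,data}  (external→internal)
              • ok:
                end self-dual
              • data:
                X self-dual
          • ack:
            !Int = ?Int
              X self-dual

?Unit.rec X.?Bool.!Str.+{stop: +{ok: end, data: X}, ack: ?Int.X}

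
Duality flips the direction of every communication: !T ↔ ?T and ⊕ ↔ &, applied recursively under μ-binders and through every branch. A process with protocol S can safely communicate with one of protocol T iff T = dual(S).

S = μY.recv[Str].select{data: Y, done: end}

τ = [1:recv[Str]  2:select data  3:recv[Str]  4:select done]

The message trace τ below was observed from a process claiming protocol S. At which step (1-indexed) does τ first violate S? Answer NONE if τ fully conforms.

[1] recv[Str]  ok  now at select{data: μY.…, done: end}
[2] select data  ok  now at μY.…
[3] recv[Str]  ok  now at select{data: μY.…, done: end}
[4] select done  ok  now at end
all 4 steps conform

NONE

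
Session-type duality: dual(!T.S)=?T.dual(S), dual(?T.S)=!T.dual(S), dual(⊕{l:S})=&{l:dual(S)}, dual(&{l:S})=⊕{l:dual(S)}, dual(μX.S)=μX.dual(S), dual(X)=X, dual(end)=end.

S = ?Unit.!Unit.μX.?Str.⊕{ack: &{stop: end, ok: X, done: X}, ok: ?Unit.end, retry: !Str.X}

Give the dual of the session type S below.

?Unit = !Unit
  !Unit = ?Unit
    μX = μX  (binder kept)
      ?Str = !Str
        ⊕{ack,ok,retry} = &{ack,ok,retry}  (select→offer)
          • ack:
            &{stop,ok,done} = ⊕{stop,ok,done}  (&→⊕)
              • stop:
                end self-dual
              • ok:
                X self-dual
              • done:
                X self-dual
          • ok:
            ?Unit = !Unit
              end self-dual
          • retry:
            !Str = ?Str
              X self-dual

!Unit.?Unit.μX.!Str.&{ack: ⊕{stop: end, ok: X, done: X}, ok: !Unit.end, retry: ?Str.X}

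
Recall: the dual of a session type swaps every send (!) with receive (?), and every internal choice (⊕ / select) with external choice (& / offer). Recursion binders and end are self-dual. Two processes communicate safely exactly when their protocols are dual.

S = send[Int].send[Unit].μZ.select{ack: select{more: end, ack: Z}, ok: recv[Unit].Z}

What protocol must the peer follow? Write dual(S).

recv[Int].recv[Unit].μZ.offer{ack: offer{more: end, ack: Z}, ok: send[Unit].Z}

send[Int] → recv[Int]
  send[Unit] → recv[Unit]
    μZ → μZ  (rec unchanged)
      select{ack,ok} → offer{ack,ok}  (internal→external)
        [ack]
          select{more,ack} → offer{more,ack}  (internal→external)
            [more]
              end ↦ end
            [ack]
              Z ↦ Z
        [ok]
          recv[Unit] → send[Unit]
            Z ↦ Z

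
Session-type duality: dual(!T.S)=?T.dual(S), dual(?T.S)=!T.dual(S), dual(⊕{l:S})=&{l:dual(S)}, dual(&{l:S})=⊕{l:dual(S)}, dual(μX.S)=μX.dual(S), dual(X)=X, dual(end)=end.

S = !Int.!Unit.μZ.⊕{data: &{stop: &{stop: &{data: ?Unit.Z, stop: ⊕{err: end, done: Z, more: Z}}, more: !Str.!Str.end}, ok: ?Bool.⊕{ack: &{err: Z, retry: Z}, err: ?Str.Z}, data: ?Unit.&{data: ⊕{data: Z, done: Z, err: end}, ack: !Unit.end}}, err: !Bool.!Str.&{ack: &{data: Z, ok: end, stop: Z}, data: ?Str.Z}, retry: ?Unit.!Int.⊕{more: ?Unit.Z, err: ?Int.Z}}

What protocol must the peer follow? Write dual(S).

?Int.?Unit.μZ.&{data: ⊕{stop: ⊕{stop: ⊕{data: !Unit.Z, stop: &{err: end, done: Z, more: Z}}, more: ?Str.?Str.end}, ok: !Bool.&{ack: ⊕{err: Z, retry: Z}, err: !Str.Z}, data: !Unit.⊕{data: &{data: Z, done: Z, err: end}, ack: ?Unit.end}}, err: ?Bool.?Str.⊕{ack: ⊕{data: Z, ok: end, stop: Z}, data: !Str.Z}, retry: !Unit.?Int.&{more: !Unit.Z, err: !Int.Z}}

!Int ↦ ?Int
  !Unit ↦ ?Unit
    μZ ↦ μZ  (rec unchanged)
      ⊕{data,err,retry} ↦ &{data,err,retry}  (select→offer)
        case data:
          &{stop,ok,data} ↦ ⊕{stop,ok,data}  (external→internal)
            case stop:
              &{stop,more} ↦ ⊕{stop,more}  (external→internal)
                case stop:
                  &{data,stop} ↦ ⊕{data,stop}  (external→internal)
                    case data:
                      ?Unit ↦ !Unit
                        dual(Z) = Z
                    case stop:
                      ⊕{err,done,more} ↦ &{err,done,more}  (select→offer)
                        case err:
                          dual(end) = end
                        case done:
                          dual(Z) = Z
                        case more:
                          dual(Z) = Z
                case more:
                  !Str ↦ ?Str
                    !Str ↦ ?Str
                      dual(end) = end
            case ok:
              ?Bool ↦ !Bool
                ⊕{ack,err} ↦ &{ack,err}  (select→offer)
                  case ack:
                    &{err,retry} ↦ ⊕{err,retry}  (external→internal)
                      case err:
                        dual(Z) = Z
                      case retry:
                        dual(Z) = Z
                  case err:
                    ?Str ↦ !Str
                      dual(Z) = Z
            case data:
              ?Unit ↦ !Unit
                &{data,ack} ↦ ⊕{data,ack}  (external→internal)
                  case data:
                    ⊕{data,done,err} ↦ &{data,done,err}  (select→offer)
                      case data:
                        dual(Z) = Z
                      case done:
                        dual(Z) = Z
                      case err:
                        dual(end) = end
                  case ack:
                    !Unit ↦ ?Unit
                      dual(end) = end
        case err:
          !Bool ↦ ?Bool
            !Str ↦ ?Str
              &{ack,data} ↦ ⊕{ack,data}  (external→internal)
                case ack:
                  &{data,ok,stop} ↦ ⊕{data,ok,stop}  (external→internal)
                    case data:
                      dual(Z) = Z
                    case ok:
                      dual(end) = end
                    case stop:
                      dual(Z) = Z
                case data:
                  ?Str ↦ !Str
                    dual(Z) = Z
        case retry:
          ?Unit ↦ !Unit
            !Int ↦ ?Int
              ⊕{more,err} ↦ &{more,err}  (select→offer)
                case more:
                  ?Unit ↦ !Unit
                    dual(Z) = Z
                case err:
                  ?Int ↦ !Int
                    dual(Z) = Z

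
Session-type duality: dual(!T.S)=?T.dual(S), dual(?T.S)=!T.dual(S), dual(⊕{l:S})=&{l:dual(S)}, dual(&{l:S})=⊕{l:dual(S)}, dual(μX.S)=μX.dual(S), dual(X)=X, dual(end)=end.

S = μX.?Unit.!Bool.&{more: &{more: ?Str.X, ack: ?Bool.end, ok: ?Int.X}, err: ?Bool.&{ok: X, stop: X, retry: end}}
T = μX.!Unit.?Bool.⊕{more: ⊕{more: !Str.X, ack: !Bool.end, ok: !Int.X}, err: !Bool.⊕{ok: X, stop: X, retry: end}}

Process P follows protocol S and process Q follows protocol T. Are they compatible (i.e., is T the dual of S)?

YES

μX | μX  ok (binder kept)
  ?Unit | !Unit  ok
    !Bool | ?Bool  ok
      &{more,err} | ⊕{more,err}  ok same labels
        • more:
          &{more,ack,ok} | ⊕{more,ack,ok}  ok same labels
            • more:
              ?Str | !Str  ok
                X | X  ok
            • ack:
              ?Bool | !Bool  ok
                end | end  ok
            • ok:
              ?Int | !Int  ok
                X | X  ok
        • err:
          ?Bool | !Bool  ok
            &{ok,stop,retry} | ⊕{ok,stop,retry}  ok same labels
              • ok:
                X | X  ok
              • stop:
                X | X  ok
              • retry:
                end | end  ok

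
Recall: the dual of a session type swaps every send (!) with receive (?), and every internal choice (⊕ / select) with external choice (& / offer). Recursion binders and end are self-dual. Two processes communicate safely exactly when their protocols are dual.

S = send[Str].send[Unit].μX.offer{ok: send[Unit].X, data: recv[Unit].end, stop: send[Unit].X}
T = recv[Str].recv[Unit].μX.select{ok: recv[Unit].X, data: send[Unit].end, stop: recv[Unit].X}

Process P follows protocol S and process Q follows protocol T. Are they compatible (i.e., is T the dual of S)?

YES

send[Str] ‖ recv[Str]  match
  send[Unit] ‖ recv[Unit]  match
    μX ‖ μX  match (μ self-dual)
      offer{ok,data,stop} ‖ select{ok,data,stop}  match same labels
        case ok:
          send[Unit] ‖ recv[Unit]  match
            X ‖ X  match
        case data:
          recv[Unit] ‖ send[Unit]  match
            end ‖ end  match
        case stop:
          send[Unit] ‖ recv[Unit]  match
            X ‖ X  match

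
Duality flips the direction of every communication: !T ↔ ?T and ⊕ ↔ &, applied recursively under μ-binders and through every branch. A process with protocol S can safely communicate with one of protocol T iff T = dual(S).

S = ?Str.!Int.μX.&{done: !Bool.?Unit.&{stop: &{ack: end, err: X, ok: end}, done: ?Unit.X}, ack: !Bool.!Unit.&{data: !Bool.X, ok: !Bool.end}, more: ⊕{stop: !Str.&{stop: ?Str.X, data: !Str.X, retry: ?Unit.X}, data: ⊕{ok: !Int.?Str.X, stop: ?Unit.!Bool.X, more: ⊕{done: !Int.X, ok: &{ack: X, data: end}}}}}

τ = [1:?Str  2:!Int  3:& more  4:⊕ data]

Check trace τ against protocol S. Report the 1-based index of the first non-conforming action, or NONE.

@1 ?Str  match  now at !Int.μX.…
@2 !Int  match  now at μX.…
@3 & more  match  now at ⊕{stop: !Str.&{stop: ?Str.μX.…, data: !Str.μX.…, retry: ?Unit.μX.…}, data: ⊕{ok: !Int.?Str.μX.…, stop: ?Unit.!Bool.μX.…, more: ⊕{done: !Int.μX.…, ok: &{ack: μX.…, data: end}}}}
@4 ⊕ data  match  now at ⊕{ok: !Int.?Str.μX.…, stop: ?Unit.!Bool.μX.…, more: ⊕{done: !Int.μX.…, ok: &{ack: μX.…, data: end}}}
trace exhausted — no violation

NONE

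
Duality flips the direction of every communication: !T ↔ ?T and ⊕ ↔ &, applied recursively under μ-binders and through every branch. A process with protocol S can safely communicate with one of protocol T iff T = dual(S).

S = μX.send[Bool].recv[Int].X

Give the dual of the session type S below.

μX.recv[Bool].send[Int].X

μX ↦ μX  (μ self-dual)
  send[Bool] ↦ recv[Bool]
    recv[Int] ↦ send[Int]
      dual(X) = X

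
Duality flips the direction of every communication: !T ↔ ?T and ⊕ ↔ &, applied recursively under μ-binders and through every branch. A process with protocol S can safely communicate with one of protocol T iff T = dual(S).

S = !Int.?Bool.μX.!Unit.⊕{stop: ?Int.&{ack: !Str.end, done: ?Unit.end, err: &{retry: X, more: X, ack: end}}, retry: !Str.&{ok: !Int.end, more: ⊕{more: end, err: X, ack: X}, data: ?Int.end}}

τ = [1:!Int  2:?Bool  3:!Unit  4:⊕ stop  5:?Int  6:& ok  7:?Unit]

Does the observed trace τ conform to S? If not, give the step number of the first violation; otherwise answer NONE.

6

[1] !Int  ✓  residual = ?Bool.μX.…
[2] ?Bool  ✓  residual = μX.…
[3] !Unit  ✓  residual = ⊕{stop: ?Int.&{ack: !Str.end, done: ?Unit.end, err: &{retry: μX.…, more: μX.…, ack: end}}, retry: !Str.&{ok: !Int.end, more: ⊕{more: end, err: μX.…, ack: μX.…}, data: ?Int.end}}
[4] ⊕ stop  ✓  residual = ?Int.&{ack: !Str.end, done: ?Unit.end, err: &{retry: μX.…, more: μX.…, ack: end}}
[5] ?Int  ✓  residual = &{ack: !Str.end, done: ?Unit.end, err: &{retry: μX.…, more: μX.…, ack: end}}
[6] got & ok, protocol expects & ack or & done or & err  ✗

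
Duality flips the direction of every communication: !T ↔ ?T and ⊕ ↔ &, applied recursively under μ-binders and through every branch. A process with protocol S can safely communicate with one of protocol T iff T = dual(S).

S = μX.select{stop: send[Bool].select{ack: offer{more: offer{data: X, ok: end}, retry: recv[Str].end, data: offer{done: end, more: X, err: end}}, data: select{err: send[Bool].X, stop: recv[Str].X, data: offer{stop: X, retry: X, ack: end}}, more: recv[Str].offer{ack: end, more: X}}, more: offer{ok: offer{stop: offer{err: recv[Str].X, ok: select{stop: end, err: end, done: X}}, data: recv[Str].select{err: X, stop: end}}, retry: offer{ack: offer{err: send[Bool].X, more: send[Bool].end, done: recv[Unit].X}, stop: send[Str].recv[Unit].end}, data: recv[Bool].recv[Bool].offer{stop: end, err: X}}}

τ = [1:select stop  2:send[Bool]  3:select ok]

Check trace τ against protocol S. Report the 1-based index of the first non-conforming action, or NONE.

[1] select stop  ok  state: send[Bool].select{ack: offer{more: offer{data: μX.…, ok: end}, retry: recv[Str].end, data: offer{done: end, more: μX.…, err: end}}, data: select{err: send[Bool].μX.…, stop: recv[Str].μX.…, data: offer{stop: μX.…, retry: μX.…, ack: end}}, more: recv[Str].offer{ack: end, more: μX.…}}
[2] send[Bool]  ok  state: select{ack: offer{more: offer{data: μX.…, ok: end}, retry: recv[Str].end, data: offer{done: end, more: μX.…, err: end}}, data: select{err: send[Bool].μX.…, stop: recv[Str].μX.…, data: offer{stop: μX.…, retry: μX.…, ack: end}}, more: recv[Str].offer{ack: end, more: μX.…}}
[3] got select ok, protocol expects select ack or select data or select more  ✗

3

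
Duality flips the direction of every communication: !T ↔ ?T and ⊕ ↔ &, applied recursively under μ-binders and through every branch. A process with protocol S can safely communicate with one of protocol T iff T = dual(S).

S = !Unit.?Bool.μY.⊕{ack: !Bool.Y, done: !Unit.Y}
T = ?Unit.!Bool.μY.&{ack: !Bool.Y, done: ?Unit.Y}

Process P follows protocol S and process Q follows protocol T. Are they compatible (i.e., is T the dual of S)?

NO

!Unit ‖ ?Unit  ok
  ?Bool ‖ !Bool  ok
    μY ‖ μY  ok (rec unchanged)
      ⊕{ack,done} ‖ &{ack,done}  ok same labels
        [ack]
          !Bool ‖ !Bool  ✗ same direction on both sides — not dual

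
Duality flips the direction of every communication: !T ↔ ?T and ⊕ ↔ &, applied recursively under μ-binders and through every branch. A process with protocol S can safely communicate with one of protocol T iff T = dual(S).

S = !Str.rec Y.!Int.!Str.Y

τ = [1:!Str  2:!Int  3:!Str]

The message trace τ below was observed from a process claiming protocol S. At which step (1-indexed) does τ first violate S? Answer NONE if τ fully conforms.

NONE

step 1: !Str  match  state: rec Y.…
step 2: !Int  match  state: !Str.rec Y.…
step 3: !Str  match  state: rec Y.…
trace exhausted — no violation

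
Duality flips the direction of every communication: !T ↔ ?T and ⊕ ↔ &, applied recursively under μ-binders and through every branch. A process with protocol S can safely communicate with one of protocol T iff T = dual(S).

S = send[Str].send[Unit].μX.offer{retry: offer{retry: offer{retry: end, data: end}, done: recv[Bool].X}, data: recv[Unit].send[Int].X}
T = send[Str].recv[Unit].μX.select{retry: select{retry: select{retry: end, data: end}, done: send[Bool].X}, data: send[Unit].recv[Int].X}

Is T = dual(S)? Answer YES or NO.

NO

send[Str] | send[Str]  ✗ same direction on both sides — not dual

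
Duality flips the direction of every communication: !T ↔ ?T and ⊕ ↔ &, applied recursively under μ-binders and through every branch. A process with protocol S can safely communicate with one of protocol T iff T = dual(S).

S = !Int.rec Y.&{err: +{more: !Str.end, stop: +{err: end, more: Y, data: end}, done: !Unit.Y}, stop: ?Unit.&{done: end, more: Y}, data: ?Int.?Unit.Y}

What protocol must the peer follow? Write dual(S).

!Int ↦ ?Int
  rec Y ↦ rec Y  (rec unchanged)
    &{err,stop,data} ↦ +{err,stop,data}  (offer→select)
      [err]
        +{more,stop,done} ↦ &{more,stop,done}  (internal→external)
          [more]
            !Str ↦ ?Str
              end self-dual
          [stop]
            +{err,more,data} ↦ &{err,more,data}  (internal→external)
              [err]
                end self-dual
              [more]
                Y self-dual
              [data]
                end self-dual
          [done]
            !Unit ↦ ?Unit
              Y self-dual
      [stop]
        ?Unit ↦ !Unit
          &{done,more} ↦ +{done,more}  (offer→select)
            [done]
              end self-dual
            [more]
              Y self-dual
      [data]
        ?Int ↦ !Int
          ?Unit ↦ !Unit
            Y self-dual

?Int.rec Y.+{err: &{more: ?Str.end, stop: &{err: end, more: Y, data: end}, done: ?Unit.Y}, stop: !Unit.+{done: end, more: Y}, data: !Int.!Unit.Y}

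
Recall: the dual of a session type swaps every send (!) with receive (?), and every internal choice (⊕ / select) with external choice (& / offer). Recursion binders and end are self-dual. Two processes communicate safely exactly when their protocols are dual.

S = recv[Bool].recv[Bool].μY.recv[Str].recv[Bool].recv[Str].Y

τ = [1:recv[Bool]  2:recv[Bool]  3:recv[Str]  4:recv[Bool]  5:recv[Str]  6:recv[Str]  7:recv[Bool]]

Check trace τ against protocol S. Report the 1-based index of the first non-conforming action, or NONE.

NONE

@1 recv[Bool]  ✓  residual = recv[Bool].μY.…
@2 recv[Bool]  ✓  residual = μY.…
@3 recv[Str]  ✓  residual = recv[Bool].recv[Str].μY.…
@4 recv[Bool]  ✓  residual = recv[Str].μY.…
@5 recv[Str]  ✓  residual = μY.…
@6 recv[Str]  ✓  residual = recv[Bool].recv[Str].μY.…
@7 recv[Bool]  ✓  residual = recv[Str].μY.…
τ conforms to S (length 7)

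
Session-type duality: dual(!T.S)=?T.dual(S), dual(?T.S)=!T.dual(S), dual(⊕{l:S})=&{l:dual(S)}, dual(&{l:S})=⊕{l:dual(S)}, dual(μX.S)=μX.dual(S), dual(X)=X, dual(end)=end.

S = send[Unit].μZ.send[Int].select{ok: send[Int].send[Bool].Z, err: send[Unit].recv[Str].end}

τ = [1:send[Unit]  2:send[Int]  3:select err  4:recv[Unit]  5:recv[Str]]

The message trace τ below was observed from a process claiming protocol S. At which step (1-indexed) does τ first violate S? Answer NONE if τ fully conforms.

4

@1 send[Unit]  ✓  state: μZ.…
@2 send[Int]  ✓  state: select{ok: send[Int].send[Bool].μZ.…, err: send[Unit].recv[Str].end}
@3 select err  ✓  state: send[Unit].recv[Str].end
@4 got recv[Unit], protocol expects send[Unit]  ✗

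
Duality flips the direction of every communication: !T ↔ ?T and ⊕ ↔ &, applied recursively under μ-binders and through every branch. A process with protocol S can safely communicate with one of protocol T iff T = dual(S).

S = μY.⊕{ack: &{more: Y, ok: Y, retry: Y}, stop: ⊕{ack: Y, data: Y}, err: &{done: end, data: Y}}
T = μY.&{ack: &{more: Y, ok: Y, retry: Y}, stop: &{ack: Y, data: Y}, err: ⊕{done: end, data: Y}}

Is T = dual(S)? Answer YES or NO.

μY vs μY  match (binder kept)
  ⊕{ack,stop,err} vs &{ack,stop,err}  match labels match
    case ack:
      &{more,ok,retry} vs &{more,ok,retry}  ✗ choice polarity not flipped — not dual

NO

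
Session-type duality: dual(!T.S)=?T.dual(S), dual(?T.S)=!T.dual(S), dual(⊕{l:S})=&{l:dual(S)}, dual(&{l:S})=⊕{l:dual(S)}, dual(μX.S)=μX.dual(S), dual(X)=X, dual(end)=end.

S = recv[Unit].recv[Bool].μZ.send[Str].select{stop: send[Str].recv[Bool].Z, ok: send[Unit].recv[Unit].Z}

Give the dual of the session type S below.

recv[Unit] = send[Unit]
  recv[Bool] = send[Bool]
    μZ = μZ  (rec unchanged)
      send[Str] = recv[Str]
        select{stop,ok} = offer{stop,ok}  (internal→external)
          • stop:
            send[Str] = recv[Str]
              recv[Bool] = send[Bool]
                Z self-dual
          • ok:
            send[Unit] = recv[Unit]
              recv[Unit] = send[Unit]
                Z self-dual

send[Unit].send[Bool].μZ.recv[Str].offer{stop: recv[Str].send[Bool].Z, ok: recv[Unit].send[Unit].Z}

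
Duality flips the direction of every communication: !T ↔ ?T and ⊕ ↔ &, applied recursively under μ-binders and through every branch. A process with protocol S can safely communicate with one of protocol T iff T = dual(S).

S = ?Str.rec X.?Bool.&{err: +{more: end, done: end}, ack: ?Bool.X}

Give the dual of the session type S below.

?Str = !Str
  rec X = rec X  (μ self-dual)
    ?Bool = !Bool
      &{err,ack} = +{err,ack}  (external→internal)
        [err]
          +{more,done} = &{more,done}  (internal→external)
            [more]
              end ↦ end
            [done]
              end ↦ end
        [ack]
          ?Bool = !Bool
            X ↦ X

!Str.rec X.!Bool.+{err: &{more: end, done: end}, ack: !Bool.X}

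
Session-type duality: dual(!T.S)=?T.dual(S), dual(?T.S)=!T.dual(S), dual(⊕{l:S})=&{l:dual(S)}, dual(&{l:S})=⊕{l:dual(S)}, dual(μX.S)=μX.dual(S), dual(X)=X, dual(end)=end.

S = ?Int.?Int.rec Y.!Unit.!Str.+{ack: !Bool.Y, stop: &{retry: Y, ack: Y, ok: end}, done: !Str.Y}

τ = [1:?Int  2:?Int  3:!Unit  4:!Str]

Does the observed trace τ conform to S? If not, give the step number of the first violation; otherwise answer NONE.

[1] ?Int  ✓  cont: ?Int.rec Y.…
[2] ?Int  ✓  cont: rec Y.…
[3] !Unit  ✓  cont: !Str.+{ack: !Bool.rec Y.…, stop: &{retry: rec Y.…, ack: rec Y.…, ok: end}, done: !Str.rec Y.…}
[4] !Str  ✓  cont: +{ack: !Bool.rec Y.…, stop: &{retry: rec Y.…, ack: rec Y.…, ok: end}, done: !Str.rec Y.…}
τ conforms to S (length 4)

NONE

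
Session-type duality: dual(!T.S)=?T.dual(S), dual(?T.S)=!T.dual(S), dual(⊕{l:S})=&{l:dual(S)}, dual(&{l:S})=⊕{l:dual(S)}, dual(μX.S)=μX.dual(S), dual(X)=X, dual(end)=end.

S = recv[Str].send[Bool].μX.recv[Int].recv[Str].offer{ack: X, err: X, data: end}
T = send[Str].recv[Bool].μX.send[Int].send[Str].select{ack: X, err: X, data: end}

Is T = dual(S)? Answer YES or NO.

recv[Str] vs send[Str]  ok
  send[Bool] vs recv[Bool]  ok
    μX vs μX  ok (rec unchanged)
      recv[Int] vs send[Int]  ok
        recv[Str] vs send[Str]  ok
          offer{ack,err,data} vs select{ack,err,data}  ok same labels
            case ack:
              X vs X  ok
            case err:
              X vs X  ok
            case data:
              end vs end  ok

YES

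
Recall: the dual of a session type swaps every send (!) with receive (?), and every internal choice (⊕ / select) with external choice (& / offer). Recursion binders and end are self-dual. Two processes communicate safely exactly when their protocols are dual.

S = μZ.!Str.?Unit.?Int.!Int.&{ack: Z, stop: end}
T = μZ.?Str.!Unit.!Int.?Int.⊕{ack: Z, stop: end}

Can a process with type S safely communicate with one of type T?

μZ ‖ μZ  match (binder kept)
  !Str ‖ ?Str  match
    ?Unit ‖ !Unit  match
      ?Int ‖ !Int  match
        !Int ‖ ?Int  match
          &{ack,stop} ‖ ⊕{ack,stop}  match same labels
            • ack:
              Z ‖ Z  match
            • stop:
              end ‖ end  match

YES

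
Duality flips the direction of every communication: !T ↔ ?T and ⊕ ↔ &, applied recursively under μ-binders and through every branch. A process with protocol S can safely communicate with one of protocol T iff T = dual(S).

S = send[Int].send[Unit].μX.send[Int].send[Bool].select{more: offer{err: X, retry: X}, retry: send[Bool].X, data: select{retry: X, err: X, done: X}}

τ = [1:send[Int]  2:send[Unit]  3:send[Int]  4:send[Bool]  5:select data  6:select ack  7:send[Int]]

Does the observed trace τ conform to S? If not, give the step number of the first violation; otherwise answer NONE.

6

step 1: send[Int]  ✓  now at send[Unit].μX.…
step 2: send[Unit]  ✓  now at μX.…
step 3: send[Int]  ✓  now at send[Bool].select{more: offer{err: μX.…, retry: μX.…}, retry: send[Bool].μX.…, data: select{retry: μX.…, err: μX.…, done: μX.…}}
step 4: send[Bool]  ✓  now at select{more: offer{err: μX.…, retry: μX.…}, retry: send[Bool].μX.…, data: select{retry: μX.…, err: μX.…, done: μX.…}}
step 5: select data  ✓  now at select{retry: μX.…, err: μX.…, done: μX.…}
step 6: got select ack, protocol expects select retry or select err or select done  ✗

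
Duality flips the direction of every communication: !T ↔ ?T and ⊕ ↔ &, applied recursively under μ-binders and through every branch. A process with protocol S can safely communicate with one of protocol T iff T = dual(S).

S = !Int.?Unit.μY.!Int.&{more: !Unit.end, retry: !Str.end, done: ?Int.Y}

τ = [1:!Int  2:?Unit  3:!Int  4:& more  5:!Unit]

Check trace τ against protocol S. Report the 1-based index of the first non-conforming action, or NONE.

[1] !Int  match  state: ?Unit.μY.…
[2] ?Unit  match  state: μY.…
[3] !Int  match  state: &{more: !Unit.end, retry: !Str.end, done: ?Int.μY.…}
[4] & more  match  state: !Unit.end
[5] !Unit  match  state: end
trace exhausted — no violation

NONE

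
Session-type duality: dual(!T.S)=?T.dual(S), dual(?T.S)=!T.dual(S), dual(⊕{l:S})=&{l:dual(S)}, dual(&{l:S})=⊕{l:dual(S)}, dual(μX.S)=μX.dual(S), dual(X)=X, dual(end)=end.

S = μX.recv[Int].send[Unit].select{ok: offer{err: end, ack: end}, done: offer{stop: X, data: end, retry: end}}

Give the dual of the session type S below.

μX.send[Int].recv[Unit].offer{ok: select{err: end, ack: end}, done: select{stop: X, data: end, retry: end}}

μX ↦ μX  (binder kept)
  recv[Int] ↦ send[Int]
    send[Unit] ↦ recv[Unit]
      select{ok,done} ↦ offer{ok,done}  (select→offer)
        • ok:
          offer{err,ack} ↦ select{err,ack}  (external→internal)
            • err:
              end ↦ end
            • ack:
              end ↦ end
        • done:
          offer{stop,data,retry} ↦ select{stop,data,retry}  (external→internal)
            • stop:
              X ↦ X
            • data:
              end ↦ end
            • retry:
              end ↦ end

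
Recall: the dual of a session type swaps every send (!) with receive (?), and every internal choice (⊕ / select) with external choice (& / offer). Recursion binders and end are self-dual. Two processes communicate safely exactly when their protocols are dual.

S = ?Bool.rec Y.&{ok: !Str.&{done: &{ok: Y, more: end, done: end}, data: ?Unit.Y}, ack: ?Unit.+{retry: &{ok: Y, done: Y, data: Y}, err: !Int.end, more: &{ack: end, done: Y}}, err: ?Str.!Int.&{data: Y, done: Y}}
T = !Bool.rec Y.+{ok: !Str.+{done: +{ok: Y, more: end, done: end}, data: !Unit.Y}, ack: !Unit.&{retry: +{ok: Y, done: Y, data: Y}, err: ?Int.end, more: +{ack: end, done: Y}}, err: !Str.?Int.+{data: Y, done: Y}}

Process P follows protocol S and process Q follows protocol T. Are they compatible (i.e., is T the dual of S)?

?Bool | !Bool  ok
  rec Y | rec Y  ok (rec unchanged)
    &{ok,ack,err} | +{ok,ack,err}  ok same labels
      [ok]
        !Str | !Str  ✗ same direction on both sides — not dual

NO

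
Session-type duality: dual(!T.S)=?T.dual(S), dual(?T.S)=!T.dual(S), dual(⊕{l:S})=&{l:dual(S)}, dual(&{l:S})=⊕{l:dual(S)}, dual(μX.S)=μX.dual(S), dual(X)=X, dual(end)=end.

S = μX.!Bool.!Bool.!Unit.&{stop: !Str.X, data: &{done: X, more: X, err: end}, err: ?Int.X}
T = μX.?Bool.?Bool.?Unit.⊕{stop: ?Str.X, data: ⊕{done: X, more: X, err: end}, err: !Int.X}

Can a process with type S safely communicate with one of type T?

YES

μX vs μX  match (binder kept)
  !Bool vs ?Bool  match
    !Bool vs ?Bool  match
      !Unit vs ?Unit  match
        &{stop,data,err} vs ⊕{stop,data,err}  match same labels
          • stop:
            !Str vs ?Str  match
              X vs X  match
          • data:
            &{done,more,err} vs ⊕{done,more,err}  match same labels
              • done:
                X vs X  match
              • more:
                X vs X  match
              • err:
                end vs end  match
          • err:
            ?Int vs !Int  match
              X vs X  match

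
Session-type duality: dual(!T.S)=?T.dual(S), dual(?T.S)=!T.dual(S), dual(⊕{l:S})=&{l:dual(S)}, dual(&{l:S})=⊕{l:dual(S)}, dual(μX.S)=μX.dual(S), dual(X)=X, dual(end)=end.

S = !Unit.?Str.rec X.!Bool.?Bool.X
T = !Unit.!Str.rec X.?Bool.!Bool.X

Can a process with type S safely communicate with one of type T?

!Unit ‖ !Unit  ✗ same direction on both sides — not dual

NO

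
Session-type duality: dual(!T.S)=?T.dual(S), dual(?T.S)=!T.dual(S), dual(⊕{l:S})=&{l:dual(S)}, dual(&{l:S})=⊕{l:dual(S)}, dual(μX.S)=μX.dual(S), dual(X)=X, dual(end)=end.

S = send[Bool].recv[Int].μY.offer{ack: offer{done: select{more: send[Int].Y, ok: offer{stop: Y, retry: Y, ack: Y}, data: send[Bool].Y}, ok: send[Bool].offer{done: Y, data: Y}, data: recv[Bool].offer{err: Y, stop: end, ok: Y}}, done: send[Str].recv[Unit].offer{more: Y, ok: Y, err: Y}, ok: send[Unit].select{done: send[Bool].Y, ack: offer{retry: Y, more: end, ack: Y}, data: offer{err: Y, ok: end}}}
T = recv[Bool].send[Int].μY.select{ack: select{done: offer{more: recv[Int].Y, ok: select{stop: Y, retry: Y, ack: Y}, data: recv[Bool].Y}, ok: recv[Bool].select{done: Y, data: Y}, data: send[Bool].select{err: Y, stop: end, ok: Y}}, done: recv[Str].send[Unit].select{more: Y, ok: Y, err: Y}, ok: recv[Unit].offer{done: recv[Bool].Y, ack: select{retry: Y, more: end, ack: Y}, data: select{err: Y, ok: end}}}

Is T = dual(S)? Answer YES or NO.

YES

send[Bool] | recv[Bool]  ✓
  recv[Int] | send[Int]  ✓
    μY | μY  ✓ (μ self-dual)
      offer{ack,done,ok} | select{ack,done,ok}  ✓ labels match
        [ack]
          offer{done,ok,data} | select{done,ok,data}  ✓ labels match
            [done]
              select{more,ok,data} | offer{more,ok,data}  ✓ labels match
                [more]
                  send[Int] | recv[Int]  ✓
                    Y | Y  ✓
                [ok]
                  offer{stop,retry,ack} | select{stop,retry,ack}  ✓ labels match
                    [stop]
                      Y | Y  ✓
                    [retry]
                      Y | Y  ✓
                    [ack]
                      Y | Y  ✓
                [data]
                  send[Bool] | recv[Bool]  ✓
                    Y | Y  ✓
            [ok]
              send[Bool] | recv[Bool]  ✓
                offer{done,data} | select{done,data}  ✓ labels match
                  [done]
                    Y | Y  ✓
                  [data]
                    Y | Y  ✓
            [data]
              recv[Bool] | send[Bool]  ✓
                offer{err,stop,ok} | select{err,stop,ok}  ✓ labels match
                  [err]
                    Y | Y  ✓
                  [stop]
                    end | end  ✓
                  [ok]
                    Y | Y  ✓
        [done]
          send[Str] | recv[Str]  ✓
            recv[Unit] | send[Unit]  ✓
              offer{more,ok,err} | select{more,ok,err}  ✓ labels match
                [more]
                  Y | Y  ✓
                [ok]
                  Y | Y  ✓
                [err]
                  Y | Y  ✓
        [ok]
          send[Unit] | recv[Unit]  ✓
            select{done,ack,data} | offer{done,ack,data}  ✓ labels match
              [done]
                send[Bool] | recv[Bool]  ✓
                  Y | Y  ✓
              [ack]
                offer{retry,more,ack} | select{retry,more,ack}  ✓ labels match
                  [retry]
                    Y | Y  ✓
                  [more]
                    end | end  ✓
                  [ack]
                    Y | Y  ✓
              [data]
                offer{err,ok} | select{err,ok}  ✓ labels match
                  [err]
                    Y | Y  ✓
                  [ok]
                    end | end  ✓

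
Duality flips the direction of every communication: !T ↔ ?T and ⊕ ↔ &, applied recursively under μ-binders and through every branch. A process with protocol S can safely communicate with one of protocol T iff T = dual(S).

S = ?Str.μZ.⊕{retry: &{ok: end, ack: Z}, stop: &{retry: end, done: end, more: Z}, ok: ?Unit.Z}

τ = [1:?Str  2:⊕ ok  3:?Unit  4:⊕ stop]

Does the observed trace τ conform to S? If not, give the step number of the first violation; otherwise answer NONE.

NONE

step 1: ?Str  ok  now at μZ.…
step 2: ⊕ ok  ok  now at ?Unit.μZ.…
step 3: ?Unit  ok  now at μZ.…
step 4: ⊕ stop  ok  now at &{retry: end, done: end, more: μZ.…}
τ conforms to S (length 4)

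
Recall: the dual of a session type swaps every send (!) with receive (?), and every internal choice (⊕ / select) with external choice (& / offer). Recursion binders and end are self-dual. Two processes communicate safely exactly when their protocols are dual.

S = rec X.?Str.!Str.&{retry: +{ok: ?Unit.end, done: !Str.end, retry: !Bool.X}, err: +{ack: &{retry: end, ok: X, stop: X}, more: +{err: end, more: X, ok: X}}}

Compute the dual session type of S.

rec X → rec X  (rec unchanged)
  ?Str → !Str
    !Str → ?Str
      &{retry,err} → +{retry,err}  (external→internal)
        • retry:
          +{ok,done,retry} → &{ok,done,retry}  (⊕→&)
            • ok:
              ?Unit → !Unit
                end ↦ end
            • done:
              !Str → ?Str
                end ↦ end
            • retry:
              !Bool → ?Bool
                X ↦ X
        • err:
          +{ack,more} → &{ack,more}  (⊕→&)
            • ack:
              &{retry,ok,stop} → +{retry,ok,stop}  (external→internal)
                • retry:
                  end ↦ end
                • ok:
                  X ↦ X
                • stop:
                  X ↦ X
            • more:
              +{err,more,ok} → &{err,more,ok}  (⊕→&)
                • err:
                  end ↦ end
                • more:
                  X ↦ X
                • ok:
                  X ↦ X

rec X.!Str.?Str.+{retry: &{ok: !Unit.end, done: ?Str.end, retry: ?Bool.X}, err: &{ack: +{retry: end, ok: X, stop: X}, more: &{err: end, more: X, ok: X}}}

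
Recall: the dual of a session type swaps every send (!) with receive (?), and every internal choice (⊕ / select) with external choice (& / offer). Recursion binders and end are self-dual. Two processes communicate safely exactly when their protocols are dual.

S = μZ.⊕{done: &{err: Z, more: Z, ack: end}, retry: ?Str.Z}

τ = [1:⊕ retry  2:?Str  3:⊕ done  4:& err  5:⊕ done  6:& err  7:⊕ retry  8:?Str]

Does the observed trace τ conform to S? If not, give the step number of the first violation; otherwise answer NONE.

step 1: ⊕ retry  ✓  now at ?Str.μZ.…
step 2: ?Str  ✓  now at μZ.…
step 3: ⊕ done  ✓  now at &{err: μZ.…, more: μZ.…, ack: end}
step 4: & err  ✓  now at μZ.…
step 5: ⊕ done  ✓  now at &{err: μZ.…, more: μZ.…, ack: end}
step 6: & err  ✓  now at μZ.…
step 7: ⊕ retry  ✓  now at ?Str.μZ.…
step 8: ?Str  ✓  now at μZ.…
trace exhausted — no violation

NONE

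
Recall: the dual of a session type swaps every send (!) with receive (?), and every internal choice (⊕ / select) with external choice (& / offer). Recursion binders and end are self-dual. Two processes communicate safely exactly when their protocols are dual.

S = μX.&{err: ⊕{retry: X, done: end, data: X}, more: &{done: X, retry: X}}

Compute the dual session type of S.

μX.⊕{err: &{retry: X, done: end, data: X}, more: ⊕{done: X, retry: X}}

μX → μX  (binder kept)
  &{err,more} → ⊕{err,more}  (external→internal)
    • err:
      ⊕{retry,done,data} → &{retry,done,data}  (select→offer)
        • retry:
          X self-dual
        • done:
          end self-dual
        • data:
          X self-dual
    • more:
      &{done,retry} → ⊕{done,retry}  (external→internal)
        • done:
          X self-dual
        • retry:
          X self-dual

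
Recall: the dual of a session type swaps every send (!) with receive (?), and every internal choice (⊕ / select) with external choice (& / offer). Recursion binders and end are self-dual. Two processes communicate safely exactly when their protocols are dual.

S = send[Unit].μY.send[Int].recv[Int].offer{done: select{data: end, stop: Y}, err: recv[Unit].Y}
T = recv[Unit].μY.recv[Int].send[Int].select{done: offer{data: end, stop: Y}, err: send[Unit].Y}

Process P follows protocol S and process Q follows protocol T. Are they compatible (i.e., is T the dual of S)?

YES

send[Unit] vs recv[Unit]  ✓
  μY vs μY  ✓ (binder kept)
    send[Int] vs recv[Int]  ✓
      recv[Int] vs send[Int]  ✓
        offer{done,err} vs select{done,err}  ✓ label sets agree
          • done:
            select{data,stop} vs offer{data,stop}  ✓ label sets agree
              • data:
                end vs end  ✓
              • stop:
                Y vs Y  ✓
          • err:
            recv[Unit] vs send[Unit]  ✓
              Y vs Y  ✓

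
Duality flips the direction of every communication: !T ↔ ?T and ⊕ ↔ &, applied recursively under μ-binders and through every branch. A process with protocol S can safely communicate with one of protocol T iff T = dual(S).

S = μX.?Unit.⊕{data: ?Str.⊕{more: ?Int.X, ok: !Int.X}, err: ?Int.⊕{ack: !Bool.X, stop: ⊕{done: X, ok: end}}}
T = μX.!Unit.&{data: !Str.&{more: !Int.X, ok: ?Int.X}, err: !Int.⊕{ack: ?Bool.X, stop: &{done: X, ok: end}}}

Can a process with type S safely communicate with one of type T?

μX vs μX  ✓ (binder kept)
  ?Unit vs !Unit  ✓
    ⊕{data,err} vs &{data,err}  ✓ labels match
      • data:
        ?Str vs !Str  ✓
          ⊕{more,ok} vs &{more,ok}  ✓ labels match
            • more:
              ?Int vs !Int  ✓
                X vs X  ✓
            • ok:
              !Int vs ?Int  ✓
                X vs X  ✓
      • err:
        ?Int vs !Int  ✓
          ⊕{ack,stop} vs ⊕{ack,stop}  ✗ choice polarity not flipped — not dual

NO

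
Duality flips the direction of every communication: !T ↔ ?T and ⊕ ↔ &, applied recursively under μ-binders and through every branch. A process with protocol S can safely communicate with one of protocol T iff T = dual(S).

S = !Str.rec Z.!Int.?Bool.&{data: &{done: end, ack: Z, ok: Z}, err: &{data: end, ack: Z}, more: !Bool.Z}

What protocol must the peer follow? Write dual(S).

!Str → ?Str
  rec Z → rec Z  (μ self-dual)
    !Int → ?Int
      ?Bool → !Bool
        &{data,err,more} → +{data,err,more}  (external→internal)
          [data]
            &{done,ack,ok} → +{done,ack,ok}  (external→internal)
              [done]
                end ↦ end
              [ack]
                Z ↦ Z
              [ok]
                Z ↦ Z
          [err]
            &{data,ack} → +{data,ack}  (external→internal)
              [data]
                end ↦ end
              [ack]
                Z ↦ Z
          [more]
            !Bool → ?Bool
              Z ↦ Z

?Str.rec Z.?Int.!Bool.+{data: +{done: end, ack: Z, ok: Z}, err: +{data: end, ack: Z}, more: ?Bool.Z}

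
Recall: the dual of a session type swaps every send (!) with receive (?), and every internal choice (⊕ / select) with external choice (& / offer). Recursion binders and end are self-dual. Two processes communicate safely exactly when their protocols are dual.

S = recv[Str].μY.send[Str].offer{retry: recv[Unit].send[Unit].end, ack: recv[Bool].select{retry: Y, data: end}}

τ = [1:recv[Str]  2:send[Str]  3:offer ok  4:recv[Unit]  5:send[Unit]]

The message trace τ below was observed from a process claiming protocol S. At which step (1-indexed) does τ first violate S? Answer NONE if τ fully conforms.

3

[1] recv[Str]  ✓  state: μY.…
[2] send[Str]  ✓  state: offer{retry: recv[Unit].send[Unit].end, ack: recv[Bool].select{retry: μY.…, data: end}}
[3] got offer ok, protocol expects offer retry or offer ack  ✗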